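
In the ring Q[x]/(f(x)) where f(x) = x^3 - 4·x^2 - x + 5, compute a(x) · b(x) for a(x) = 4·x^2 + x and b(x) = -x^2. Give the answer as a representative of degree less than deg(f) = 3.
a · b ≡ -72·x^2 + 3·x + 85 (mod f(x))

First multiply in Q[x] without reducing: a · b = -4·x^4 - x^3. Now divide by f(x) = x^3 - 4·x^2 - x + 5, eliminating the leading term at each step:
  leading term -4·x^4: subtract (-4·x)·f(x) = -4·x^4 + 16·x^3 + 4·x^2 - 20·x, leaving -17·x^3 - 4·x^2 + 20·x
  leading term -17·x^3: subtract (-17)·f(x) = -17·x^3 + 68·x^2 + 17·x - 85, leaving -72·x^2 + 3·x + 85
The degree is now < 3, so this is the remainder. Hence a · b ≡ -72·x^2 + 3·x + 85 in Q[x]/(f).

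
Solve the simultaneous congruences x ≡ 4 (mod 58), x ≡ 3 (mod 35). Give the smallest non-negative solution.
The moduli 58, 35 are pairwise coprime, so by the CRT there is a unique solution mod 58·35 = 2030.
Solve by successive substitution. Start with x ≡ 4 (mod 58).
  Combine with x ≡ 3 (mod 35): write x = 4 + 58·t and require 4 + 58·t ≡ 3 (mod 35), i.e. 58·t ≡ 3 − 4 ≡ 34 (mod 35). Since 58^(−1) ≡ 32 (mod 35) (58 ≡ 23 (mod 35)), t ≡ 32·34 ≡ 3 (mod 35). So x ≡ 4 + 58·3 = 178 (mod 2030).
Unique solution in [0, 2030): x = 178.

Final answer: x ≡ 178 (mod 2030); the representative in [0, 2030) is 178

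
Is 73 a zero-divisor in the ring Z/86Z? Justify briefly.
NO

gcd(73, 86) = 1, so 73 is a unit in Z/86Z (it has a multiplicative inverse). A unit cannot be a zero-divisor: if 73·b ≡ 0 then multiplying both sides by 73^(−1) gives b ≡ 0. So 73 is not a zero-divisor.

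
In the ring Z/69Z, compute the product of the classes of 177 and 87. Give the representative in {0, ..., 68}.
Reduce the factors first: 177 ≡ 39, 87 ≡ 18 (mod 69), so 177 · 87 ≡ 39 · 18 (mod 69). 39 · 18 = 702. Dividing by 69: 702 = 10·69 + 12. So (177 · 87) mod 69 = 12.

Final answer: 12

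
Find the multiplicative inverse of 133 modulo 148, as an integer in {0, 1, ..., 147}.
Apply the extended Euclidean algorithm to (148, 133), tracking rows (r, s, t) with s·148 + t·133 = r. Each division r_prev = q·r_cur + r_new produces the new row as (previous row) − q·(current row):
  row A: (148, 1, 0)   [1·148 + 0·133 = 148]
  row B: (133, 0, 1)   [0·148 + 1·133 = 133]
  148 = 1·133 + 15   → row C = row A − 1·row B = (15, 1, −1)   [check: 1·148 − 1·133 = 15]
  133 = 8·15 + 13   → row D = row B − 8·row C = (13, −8, 9)   [check: −8·148 + 9·133 = 13]
  15 = 1·13 + 2   → row E = row C − 1·row D = (2, 9, −10)   [check: 9·148 − 10·133 = 2]
  13 = 6·2 + 1   → row F = row D − 6·row E = (1, −62, 69)   [check: −62·148 + 69·133 = 1]
  2 = 2·1 + 0   → remainder 0, stop. gcd = 1 (last nonzero row F).
The gcd is 1, so 133 is invertible mod 148. The last nonzero row gives −62·148 + 69·133 = 1, so t = 69. So 133^(−1) ≡ 69 (mod 148). Verify: 133 · 69 = 9177 ≡ 1 (mod 148). ✓

Final answer: 133^(−1) ≡ 69 (mod 148)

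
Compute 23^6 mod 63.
Use repeated squaring. Binary(6) = 110. Walk through the bits of the exponent 6 left-to-right: at each bit after the leading one, square the running value, then multiply by 23 if the bit is 1 (always reducing mod 63):
  bit 1 = 1 (leading): start with 23.
  bit 2 = 1: square 23^2 = 529 ≡ 25; bit is 1, so multiply 25·23 = 575 ≡ 8 (mod 63).
  bit 3 = 0: square 8^2 = 64 ≡ 1 (mod 63).
Final value: 23^6 ≡ 1 (mod 63).

Final answer: 1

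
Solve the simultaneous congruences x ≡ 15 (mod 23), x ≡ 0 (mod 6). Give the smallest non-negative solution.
x ≡ 84 (mod 138); the representative in [0, 138) is 84

The moduli 23, 6 are pairwise coprime, so by the CRT there is a unique solution mod 23·6 = 138.
Solve by successive substitution. Start with x ≡ 15 (mod 23).
  Combine with x ≡ 0 (mod 6): write x = 15 + 23·t and require 15 + 23·t ≡ 0 (mod 6), i.e. 23·t ≡ 0 − 15 ≡ 3 (mod 6). Since 23^(−1) ≡ 5 (mod 6) (23 ≡ 5 (mod 6)), t ≡ 5·3 ≡ 3 (mod 6). So x ≡ 15 + 23·3 = 84 (mod 138).
Unique solution in [0, 138): x = 84.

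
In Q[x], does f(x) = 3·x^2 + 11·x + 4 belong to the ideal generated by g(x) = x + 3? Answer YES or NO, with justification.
NO

In Q[x] the ideal (g) consists of all multiples of g, so f ∈ (g) iff g | f, i.e. iff the remainder of f on division by g is 0. Divide f by g (g is monic, so eliminate the leading term of the running remainder at each step):
  leading term 3·x^2: subtract (3·x)·g(x) = 3·x^2 + 9·x, leaving 2·x + 4
  leading term 2·x: subtract (2)·g(x) = 2·x + 6, leaving -2
The remainder r(x) = -2 ≠ 0 (and deg r < deg g), so g ∤ f, i.e. f ∉ (g).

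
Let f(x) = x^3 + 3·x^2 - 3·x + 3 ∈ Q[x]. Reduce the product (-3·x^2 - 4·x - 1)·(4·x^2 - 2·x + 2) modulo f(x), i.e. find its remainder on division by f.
a · b ≡ -116·x^2 + 108·x - 80 (mod f(x))

First multiply in Q[x] without reducing: a · b = -12·x^4 - 10·x^3 - 2·x^2 - 6·x - 2. Now divide by f(x) = x^3 + 3·x^2 - 3·x + 3, eliminating the leading term at each step:
  leading term -12·x^4: subtract (-12·x)·f(x) = -12·x^4 - 36·x^3 + 36·x^2 - 36·x, leaving 26·x^3 - 38·x^2 + 30·x - 2
  leading term 26·x^3: subtract (26)·f(x) = 26·x^3 + 78·x^2 - 78·x + 78, leaving -116·x^2 + 108·x - 80
The degree is now < 3, so this is the remainder. Hence a · b ≡ -116·x^2 + 108·x - 80 in Q[x]/(f).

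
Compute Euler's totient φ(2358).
φ(2358) = 780

φ is multiplicative, with φ(p^e) = p^e − p^(e−1). Factorise 2358 = 2 · 3^2 · 131. Then
  φ(2358) = (2 − 1) · (3^2 − 3^1) · (131 − 1) = 1 · 6 · 130 = 780.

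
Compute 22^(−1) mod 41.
22^(−1) ≡ 28 (mod 41)

Apply the extended Euclidean algorithm to (41, 22), tracking rows (r, s, t) with s·41 + t·22 = r. Each division r_prev = q·r_cur + r_new produces the new row as (previous row) − q·(current row):
  row A: (41, 1, 0)   [1·41 + 0·22 = 41]
  row B: (22, 0, 1)   [0·41 + 1·22 = 22]
  41 = 1·22 + 19   → row C = row A − 1·row B = (19, 1, −1)   [check: 1·41 − 1·22 = 19]
  22 = 1·19 + 3   → row D = row B − 1·row C = (3, −1, 2)   [check: −1·41 + 2·22 = 3]
  19 = 6·3 + 1   → row E = row C − 6·row D = (1, 7, −13)   [check: 7·41 − 13·22 = 1]
  3 = 3·1 + 0   → remainder 0, stop. gcd = 1 (last nonzero row E).
The gcd is 1, so 22 is invertible mod 41. The last nonzero row gives 7·41 − 13·22 = 1, so t = −13. So 22^(−1) ≡ −13 ≡ 28 (mod 41). Verify: 22 · 28 = 616 ≡ 1 (mod 41). ✓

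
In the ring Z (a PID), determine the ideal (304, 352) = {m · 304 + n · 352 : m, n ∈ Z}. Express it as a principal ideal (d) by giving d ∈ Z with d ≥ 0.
In the PID Z, (a, b) is generated by gcd(a, b). Compute gcd(352, 304) with the extended Euclidean algorithm, tracking rows (r, s, t) with s·352 + t·304 = r:
  row A: (352, 1, 0)   [1·352 + 0·304 = 352]
  row B: (304, 0, 1)   [0·352 + 1·304 = 304]
  352 = 1·304 + 48   → row C = row A − 1·row B = (48, 1, −1)   [check: 1·352 − 1·304 = 48]
  304 = 6·48 + 16   → row D = row B − 6·row C = (16, −6, 7)   [check: −6·352 + 7·304 = 16]
  48 = 3·16 + 0   → remainder 0, stop. gcd = 16 (last nonzero row D).
So gcd(304, 352) = 16, with Bézout identity −6·352 + 7·304 = 16. Containment (⊇): the Bézout identity exhibits 16 as an element of (304, 352), giving (16) ⊆ (304, 352). Containment (⊆): since 16 | 304 and 16 | 352 (304 = 16·19, 352 = 16·22), every Z-linear combination of 304 and 352 is divisible by 16, so (304, 352) ⊆ (16). Therefore (304, 352) = (16), d = 16.

Final answer: (304, 352) = (16); d = 16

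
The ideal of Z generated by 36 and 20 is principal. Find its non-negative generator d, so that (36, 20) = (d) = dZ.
(36, 20) = (4); d = 4

In the PID Z, (a, b) is generated by gcd(a, b). Compute gcd(36, 20) with the extended Euclidean algorithm, tracking rows (r, s, t) with s·36 + t·20 = r:
  row A: (36, 1, 0)   [1·36 + 0·20 = 36]
  row B: (20, 0, 1)   [0·36 + 1·20 = 20]
  36 = 1·20 + 16   → row C = row A − 1·row B = (16, 1, −1)   [check: 1·36 − 1·20 = 16]
  20 = 1·16 + 4   → row D = row B − 1·row C = (4, −1, 2)   [check: −1·36 + 2·20 = 4]
  16 = 4·4 + 0   → remainder 0, stop. gcd = 4 (last nonzero row D).
So gcd(36, 20) = 4, with Bézout identity −1·36 + 2·20 = 4. Containment (⊇): the Bézout identity exhibits 4 as an element of (36, 20), giving (4) ⊆ (36, 20). Containment (⊆): since 4 | 36 and 4 | 20 (36 = 4·9, 20 = 4·5), every Z-linear combination of 36 and 20 is divisible by 4, so (36, 20) ⊆ (4). Therefore (36, 20) = (4), d = 4.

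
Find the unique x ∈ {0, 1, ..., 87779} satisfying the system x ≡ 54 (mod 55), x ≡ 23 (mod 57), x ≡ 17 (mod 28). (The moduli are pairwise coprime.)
The moduli 55, 57, 28 are pairwise coprime, so by the CRT there is a unique solution mod 55·57·28 = 87780.
Solve by successive substitution. Start with x ≡ 54 (mod 55).
  Combine with x ≡ 23 (mod 57): write x = 54 + 55·t and require 54 + 55·t ≡ 23 (mod 57), i.e. 55·t ≡ 23 − 54 ≡ 26 (mod 57). Since 55^(−1) ≡ 28 (mod 57), t ≡ 28·26 ≡ 44 (mod 57). So x ≡ 54 + 55·44 = 2474 (mod 3135).
  Combine with x ≡ 17 (mod 28): write x = 2474 + 3135·t and require 2474 + 3135·t ≡ 17 (mod 28), i.e. 3135·t ≡ 17 − 2474 ≡ 7 (mod 28). Since 3135^(−1) ≡ 27 (mod 28) (3135 ≡ 27 (mod 28)), t ≡ 27·7 ≡ 21 (mod 28). So x ≡ 2474 + 3135·21 = 68309 (mod 87780).
Unique solution in [0, 87780): x = 68309.

Final answer: x ≡ 68309 (mod 87780); the representative in [0, 87780) is 68309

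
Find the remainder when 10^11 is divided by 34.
20

Use repeated squaring. Binary(11) = 1011. Walk through the bits of the exponent 11 left-to-right: at each bit after the leading one, square the running value, then multiply by 10 if the bit is 1 (always reducing mod 34):
  bit 1 = 1 (leading): start with 10.
  bit 2 = 0: square 10^2 = 100 ≡ 32 (mod 34).
  bit 3 = 1: square 32^2 = 1024 ≡ 4; bit is 1, so multiply 4·10 = 40 ≡ 6 (mod 34).
  bit 4 = 1: square 6^2 = 36 ≡ 2; bit is 1, so multiply 2·10 = 20 (mod 34).
Final value: 10^11 ≡ 20 (mod 34).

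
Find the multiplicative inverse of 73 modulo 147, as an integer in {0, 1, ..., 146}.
Apply the extended Euclidean algorithm to (147, 73), tracking rows (r, s, t) with s·147 + t·73 = r. Each division r_prev = q·r_cur + r_new produces the new row as (previous row) − q·(current row):
  row A: (147, 1, 0)   [1·147 + 0·73 = 147]
  row B: (73, 0, 1)   [0·147 + 1·73 = 73]
  147 = 2·73 + 1   → row C = row A − 2·row B = (1, 1, −2)   [check: 1·147 − 2·73 = 1]
  73 = 73·1 + 0   → remainder 0, stop. gcd = 1 (last nonzero row C).
The gcd is 1, so 73 is invertible mod 147. The last nonzero row gives 1·147 − 2·73 = 1, so t = −2. So 73^(−1) ≡ −2 ≡ 145 (mod 147). Verify: 73 · 145 = 10585 ≡ 1 (mod 147). ✓

Final answer: 73^(−1) ≡ 145 (mod 147)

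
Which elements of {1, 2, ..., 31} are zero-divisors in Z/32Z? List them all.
An element a ∈ Z/32Z (with a ≠ 0) is a zero-divisor iff gcd(a, 32) > 1 (because a is a unit precisely when gcd(a, n) = 1, and in Z/nZ every nonzero, non-unit element is a zero-divisor). Scan a = 1, ..., 31 and keep those with gcd(a, 32) > 1:
  gcd(2, 32) = 2, gcd(4, 32) = 4, gcd(6, 32) = 2, gcd(8, 32) = 8, gcd(10, 32) = 2, gcd(12, 32) = 4, gcd(14, 32) = 2, gcd(16, 32) = 16, gcd(18, 32) = 2, gcd(20, 32) = 4, gcd(22, 32) = 2, gcd(24, 32) = 8, gcd(26, 32) = 2, gcd(28, 32) = 4, gcd(30, 32) = 2.
All other a ∈ {1, ..., 31} have gcd(a, 32) = 1 and are units. So the nonzero zero-divisors are exactly the 15 values of a appearing in this scan.

Final answer: nonzero zero-divisors of Z/32Z = {2, 4, 6, 8, 10, 12, 14, 16, 18, 20, 22, 24, 26, 28, 30}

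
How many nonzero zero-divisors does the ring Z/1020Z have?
Z/1020Z has 763 nonzero zero-divisors

In Z/1020Z each nonzero element is either a unit (gcd with 1020 is 1) or a zero-divisor (gcd > 1). The number of units is φ(1020): factorise 1020 = 2^2 · 3 · 5 · 17, so φ(1020) = (2^2 − 2^1) · (3 − 1) · (5 − 1) · (17 − 1) = 2 · 2 · 4 · 16 = 256. The nonzero elements number 1020 − 1 = 1019. Hence the nonzero zero-divisors number 1019 − 256 = 763.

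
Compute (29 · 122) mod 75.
Reduce the factors first: 122 ≡ 47 (mod 75), so 29 · 122 ≡ 29 · 47 (mod 75). 29 · 47 = 1363. Dividing by 75: 1363 = 18·75 + 13. So (29 · 122) mod 75 = 13.

Final answer: 13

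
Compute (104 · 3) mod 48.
24

Reduce the factors first: 104 ≡ 8 (mod 48), so 104 · 3 ≡ 8 · 3 (mod 48). 8 · 3 = 24. Dividing by 48: 24 = 0·48 + 24. So (104 · 3) mod 48 = 24.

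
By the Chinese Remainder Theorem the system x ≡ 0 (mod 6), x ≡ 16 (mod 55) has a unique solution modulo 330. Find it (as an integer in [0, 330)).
x ≡ 126 (mod 330); the representative in [0, 330) is 126

The moduli 6, 55 are pairwise coprime, so by the CRT there is a unique solution mod 6·55 = 330.
Solve by successive substitution. Start with x ≡ 0 (mod 6).
  Combine with x ≡ 16 (mod 55): write x = 6·t and require 6·t ≡ 16 (mod 55). Since 6^(−1) ≡ 46 (mod 55), t ≡ 46·16 ≡ 21 (mod 55). So x ≡ 6·21 = 126 (mod 330).
Unique solution in [0, 330): x = 126.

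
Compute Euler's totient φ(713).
φ(713) = 660

φ is multiplicative, with φ(p^e) = p^e − p^(e−1). Factorise 713 = 23 · 31. Then
  φ(713) = (23 − 1) · (31 − 1) = 22 · 30 = 660.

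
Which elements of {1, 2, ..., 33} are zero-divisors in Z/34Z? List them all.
nonzero zero-divisors of Z/34Z = {2, 4, 6, 8, 10, 12, 14, 16, 17, 18, 20, 22, 24, 26, 28, 30, 32}

An element a ∈ Z/34Z (with a ≠ 0) is a zero-divisor iff gcd(a, 34) > 1 (because a is a unit precisely when gcd(a, n) = 1, and in Z/nZ every nonzero, non-unit element is a zero-divisor). Scan a = 1, ..., 33 and keep those with gcd(a, 34) > 1:
  gcd(2, 34) = 2, gcd(4, 34) = 2, gcd(6, 34) = 2, gcd(8, 34) = 2, gcd(10, 34) = 2, gcd(12, 34) = 2, gcd(14, 34) = 2, gcd(16, 34) = 2, gcd(17, 34) = 17, gcd(18, 34) = 2, gcd(20, 34) = 2, gcd(22, 34) = 2, gcd(24, 34) = 2, gcd(26, 34) = 2, gcd(28, 34) = 2, gcd(30, 34) = 2, gcd(32, 34) = 2.
All other a ∈ {1, ..., 33} have gcd(a, 34) = 1 and are units. So the nonzero zero-divisors are exactly the 17 values of a appearing in this scan.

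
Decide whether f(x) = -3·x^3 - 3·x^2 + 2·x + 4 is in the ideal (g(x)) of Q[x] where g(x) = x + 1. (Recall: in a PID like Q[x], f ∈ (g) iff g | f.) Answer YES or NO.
NO

In Q[x] the ideal (g) consists of all multiples of g, so f ∈ (g) iff g | f, i.e. iff the remainder of f on division by g is 0. Divide f by g (g is monic, so eliminate the leading term of the running remainder at each step):
  leading term -3·x^3: subtract (-3·x^2)·g(x) = -3·x^3 - 3·x^2, leaving 2·x + 4
  leading term 2·x: subtract (2)·g(x) = 2·x + 2, leaving 2
The remainder r(x) = 2 ≠ 0 (and deg r < deg g), so g ∤ f, i.e. f ∉ (g).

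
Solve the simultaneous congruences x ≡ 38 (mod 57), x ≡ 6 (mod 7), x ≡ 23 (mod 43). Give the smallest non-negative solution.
The moduli 57, 7, 43 are pairwise coprime, so by the CRT there is a unique solution mod 57·7·43 = 17157.
Solve by successive substitution. Start with x ≡ 38 (mod 57).
  Combine with x ≡ 6 (mod 7): write x = 38 + 57·t and require 38 + 57·t ≡ 6 (mod 7), i.e. 57·t ≡ 6 − 38 ≡ 3 (mod 7). Since 57^(−1) ≡ 1 (mod 7) (57 ≡ 1 (mod 7)), t ≡ 1·3 ≡ 3 (mod 7). So x ≡ 38 + 57·3 = 209 (mod 399).
  Combine with x ≡ 23 (mod 43): write x = 209 + 399·t and require 209 + 399·t ≡ 23 (mod 43), i.e. 399·t ≡ 23 − 209 ≡ 29 (mod 43). Since 399^(−1) ≡ 18 (mod 43) (399 ≡ 12 (mod 43)), t ≡ 18·29 ≡ 6 (mod 43). So x ≡ 209 + 399·6 = 2603 (mod 17157).
Unique solution in [0, 17157): x = 2603.

Final answer: x ≡ 2603 (mod 17157); the representative in [0, 17157) is 2603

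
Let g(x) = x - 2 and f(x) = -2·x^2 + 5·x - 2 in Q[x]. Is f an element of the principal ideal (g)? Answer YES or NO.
YES

In Q[x] the ideal (g) consists of all multiples of g, so f ∈ (g) iff g | f, i.e. iff the remainder of f on division by g is 0. Divide f by g (g is monic, so eliminate the leading term of the running remainder at each step):
  leading term -2·x^2: subtract (-2·x)·g(x) = -2·x^2 + 4·x, leaving x - 2
  leading term x: subtract (1)·g(x) = x - 2, leaving 0
The remainder is 0, so f(x) = g(x) · h(x) with h(x) = 1 - 2·x. Hence g | f, i.e. f ∈ (g).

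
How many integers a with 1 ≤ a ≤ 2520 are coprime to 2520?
The number of a ∈ {1, ..., 2520} with gcd(a, 2520) = 1 is by definition Euler's totient φ(2520). φ is multiplicative, with φ(p^e) = p^e − p^(e−1). Factorise 2520 = 2^3 · 3^2 · 5 · 7. Then
  φ(2520) = (2^3 − 2^2) · (3^2 − 3^1) · (5 − 1) · (7 − 1) = 4 · 6 · 4 · 6 = 576.
So there are 576 such integers.

Final answer: 576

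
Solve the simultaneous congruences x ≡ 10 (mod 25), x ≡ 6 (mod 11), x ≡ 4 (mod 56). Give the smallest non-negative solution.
The moduli 25, 11, 56 are pairwise coprime, so by the CRT there is a unique solution mod 25·11·56 = 15400.
Solve by successive substitution. Start with x ≡ 10 (mod 25).
  Combine with x ≡ 6 (mod 11): write x = 10 + 25·t and require 10 + 25·t ≡ 6 (mod 11), i.e. 25·t ≡ 6 − 10 ≡ 7 (mod 11). Since 25^(−1) ≡ 4 (mod 11) (25 ≡ 3 (mod 11)), t ≡ 4·7 ≡ 6 (mod 11). So x ≡ 10 + 25·6 = 160 (mod 275).
  Combine with x ≡ 4 (mod 56): write x = 160 + 275·t and require 160 + 275·t ≡ 4 (mod 56), i.e. 275·t ≡ 4 − 160 ≡ 12 (mod 56). Since 275^(−1) ≡ 11 (mod 56) (275 ≡ 51 (mod 56)), t ≡ 11·12 ≡ 20 (mod 56). So x ≡ 160 + 275·20 = 5660 (mod 15400).
Unique solution in [0, 15400): x = 5660.

Final answer: x ≡ 5660 (mod 15400); the representative in [0, 15400) is 5660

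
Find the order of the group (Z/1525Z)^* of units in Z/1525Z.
(Z/1525Z)^* consists of the classes a with gcd(a, 1525) = 1, so its order is φ(1525). φ is multiplicative, with φ(p^e) = p^e − p^(e−1). Factorise 1525 = 5^2 · 61. Then
  φ(1525) = (5^2 − 5^1) · (61 − 1) = 20 · 60 = 1200.
Thus |(Z/1525Z)^*| = 1200.

Final answer: |(Z/1525Z)^*| = 1200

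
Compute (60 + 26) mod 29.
Reduce the summands first: 60 ≡ 2 (mod 29), so 60 + 26 ≡ 2 + 26 (mod 29). 2 + 26 = 28; 28 = 0·29 + 28, so (60 + 26) mod 29 = 28.

Final answer: 28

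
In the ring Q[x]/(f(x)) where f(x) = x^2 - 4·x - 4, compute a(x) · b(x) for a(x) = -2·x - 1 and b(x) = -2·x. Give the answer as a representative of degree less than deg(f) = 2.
First multiply in Q[x] without reducing: a · b = 4·x^2 + 2·x. Now divide by f(x) = x^2 - 4·x - 4, eliminating the leading term at each step:
  leading term 4·x^2: subtract (4)·f(x) = 4·x^2 - 16·x - 16, leaving 18·x + 16
The degree is now < 2, so this is the remainder. Hence a · b ≡ 18·x + 16 in Q[x]/(f).

Final answer: a · b ≡ 18·x + 16 (mod f(x))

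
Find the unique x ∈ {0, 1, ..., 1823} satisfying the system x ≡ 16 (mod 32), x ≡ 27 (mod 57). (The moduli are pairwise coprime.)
The moduli 32, 57 are pairwise coprime, so by the CRT there is a unique solution mod 32·57 = 1824.
Solve by successive substitution. Start with x ≡ 16 (mod 32).
  Combine with x ≡ 27 (mod 57): write x = 16 + 32·t and require 16 + 32·t ≡ 27 (mod 57), i.e. 32·t ≡ 27 − 16 ≡ 11 (mod 57). Since 32^(−1) ≡ 41 (mod 57), t ≡ 41·11 ≡ 52 (mod 57). So x ≡ 16 + 32·52 = 1680 (mod 1824).
Unique solution in [0, 1824): x = 1680.

Final answer: x ≡ 1680 (mod 1824); the representative in [0, 1824) is 1680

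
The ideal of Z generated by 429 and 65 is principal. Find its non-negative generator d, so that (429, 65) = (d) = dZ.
(429, 65) = (13); d = 13

In the PID Z, (a, b) is generated by gcd(a, b). Compute gcd(429, 65) with the extended Euclidean algorithm, tracking rows (r, s, t) with s·429 + t·65 = r:
  row A: (429, 1, 0)   [1·429 + 0·65 = 429]
  row B: (65, 0, 1)   [0·429 + 1·65 = 65]
  429 = 6·65 + 39   → row C = row A − 6·row B = (39, 1, −6)   [check: 1·429 − 6·65 = 39]
  65 = 1·39 + 26   → row D = row B − 1·row C = (26, −1, 7)   [check: −1·429 + 7·65 = 26]
  39 = 1·26 + 13   → row E = row C − 1·row D = (13, 2, −13)   [check: 2·429 − 13·65 = 13]
  26 = 2·13 + 0   → remainder 0, stop. gcd = 13 (last nonzero row E).
So gcd(429, 65) = 13, with Bézout identity 2·429 − 13·65 = 13. Containment (⊇): the Bézout identity exhibits 13 as an element of (429, 65), giving (13) ⊆ (429, 65). Containment (⊆): since 13 | 429 and 13 | 65 (429 = 13·33, 65 = 13·5), every Z-linear combination of 429 and 65 is divisible by 13, so (429, 65) ⊆ (13). Therefore (429, 65) = (13), d = 13.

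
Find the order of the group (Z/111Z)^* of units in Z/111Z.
(Z/111Z)^* consists of the classes a with gcd(a, 111) = 1, so its order is φ(111). φ is multiplicative, with φ(p^e) = p^e − p^(e−1). Factorise 111 = 3 · 37. Then
  φ(111) = (3 − 1) · (37 − 1) = 2 · 36 = 72.
Thus |(Z/111Z)^*| = 72.

Final answer: |(Z/111Z)^*| = 72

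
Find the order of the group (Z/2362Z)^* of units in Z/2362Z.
|(Z/2362Z)^*| = 1180

(Z/2362Z)^* consists of the classes a with gcd(a, 2362) = 1, so its order is φ(2362). φ is multiplicative, with φ(p^e) = p^e − p^(e−1). Factorise 2362 = 2 · 1181. Then
  φ(2362) = (2 − 1) · (1181 − 1) = 1 · 1180 = 1180.
Thus |(Z/2362Z)^*| = 1180.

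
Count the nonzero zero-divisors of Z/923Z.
Z/923Z has 82 nonzero zero-divisors

In Z/923Z each nonzero element is either a unit (gcd with 923 is 1) or a zero-divisor (gcd > 1). The number of units is φ(923): factorise 923 = 13 · 71, so φ(923) = (13 − 1) · (71 − 1) = 12 · 70 = 840. The nonzero elements number 923 − 1 = 922. Hence the nonzero zero-divisors number 922 − 840 = 82.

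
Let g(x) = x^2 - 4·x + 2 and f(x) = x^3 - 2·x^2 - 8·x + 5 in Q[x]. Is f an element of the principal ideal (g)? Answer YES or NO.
In Q[x] the ideal (g) consists of all multiples of g, so f ∈ (g) iff g | f, i.e. iff the remainder of f on division by g is 0. Divide f by g (g is monic, so eliminate the leading term of the running remainder at each step):
  leading term x^3: subtract (x)·g(x) = x^3 - 4·x^2 + 2·x, leaving 2·x^2 - 10·x + 5
  leading term 2·x^2: subtract (2)·g(x) = 2·x^2 - 8·x + 4, leaving 1 - 2·x
The remainder r(x) = 1 - 2·x ≠ 0 (and deg r < deg g), so g ∤ f, i.e. f ∉ (g).

Final answer: NO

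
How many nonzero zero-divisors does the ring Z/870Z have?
In Z/870Z each nonzero element is either a unit (gcd with 870 is 1) or a zero-divisor (gcd > 1). The number of units is φ(870): factorise 870 = 2 · 3 · 5 · 29, so φ(870) = (2 − 1) · (3 − 1) · (5 − 1) · (29 − 1) = 1 · 2 · 4 · 28 = 224. The nonzero elements number 870 − 1 = 869. Hence the nonzero zero-divisors number 869 − 224 = 645.

Final answer: Z/870Z has 645 nonzero zero-divisors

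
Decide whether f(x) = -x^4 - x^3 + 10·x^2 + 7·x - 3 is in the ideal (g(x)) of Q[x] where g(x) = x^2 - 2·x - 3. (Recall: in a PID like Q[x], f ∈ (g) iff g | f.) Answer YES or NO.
In Q[x] the ideal (g) consists of all multiples of g, so f ∈ (g) iff g | f, i.e. iff the remainder of f on division by g is 0. Divide f by g (g is monic, so eliminate the leading term of the running remainder at each step):
  leading term -x^4: subtract (-x^2)·g(x) = -x^4 + 2·x^3 + 3·x^2, leaving -3·x^3 + 7·x^2 + 7·x - 3
  leading term -3·x^3: subtract (-3·x)·g(x) = -3·x^3 + 6·x^2 + 9·x, leaving x^2 - 2·x - 3
  leading term x^2: subtract (1)·g(x) = x^2 - 2·x - 3, leaving 0
The remainder is 0, so f(x) = g(x) · h(x) with h(x) = -x^2 - 3·x + 1. Hence g | f, i.e. f ∈ (g).

Final answer: YES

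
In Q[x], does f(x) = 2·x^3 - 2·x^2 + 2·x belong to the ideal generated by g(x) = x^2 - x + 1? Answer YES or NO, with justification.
YES

In Q[x] the ideal (g) consists of all multiples of g, so f ∈ (g) iff g | f, i.e. iff the remainder of f on division by g is 0. Divide f by g (g is monic, so eliminate the leading term of the running remainder at each step):
  leading term 2·x^3: subtract (2·x)·g(x) = 2·x^3 - 2·x^2 + 2·x, leaving 0
The remainder is 0, so f(x) = g(x) · h(x) with h(x) = 2·x. Hence g | f, i.e. f ∈ (g).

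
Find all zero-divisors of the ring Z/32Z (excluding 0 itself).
An element a ∈ Z/32Z (with a ≠ 0) is a zero-divisor iff gcd(a, 32) > 1 (because a is a unit precisely when gcd(a, n) = 1, and in Z/nZ every nonzero, non-unit element is a zero-divisor). Scan a = 1, ..., 31 and keep those with gcd(a, 32) > 1:
  gcd(2, 32) = 2, gcd(4, 32) = 4, gcd(6, 32) = 2, gcd(8, 32) = 8, gcd(10, 32) = 2, gcd(12, 32) = 4, gcd(14, 32) = 2, gcd(16, 32) = 16, gcd(18, 32) = 2, gcd(20, 32) = 4, gcd(22, 32) = 2, gcd(24, 32) = 8, gcd(26, 32) = 2, gcd(28, 32) = 4, gcd(30, 32) = 2.
All other a ∈ {1, ..., 31} have gcd(a, 32) = 1 and are units. So the nonzero zero-divisors are exactly the 15 values of a appearing in this scan.

Final answer: nonzero zero-divisors of Z/32Z = {2, 4, 6, 8, 10, 12, 14, 16, 18, 20, 22, 24, 26, 28, 30}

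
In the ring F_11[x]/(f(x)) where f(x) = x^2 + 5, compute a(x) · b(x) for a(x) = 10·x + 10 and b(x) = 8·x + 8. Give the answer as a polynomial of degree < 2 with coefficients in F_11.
Multiply as integer polynomials: a · b = 80·x^2 + 160·x + 80. Reducing coefficients mod 11: a · b ≡ 3·x^2 + 6·x + 3. Now divide by f(x) = x^2 + 5 in F_11[x], eliminating the leading term at each step:
  leading term 3·x^2: subtract (3)·f(x) = 3·x^2 + 4, leaving 6·x + 10 (coefficients mod 11)
The degree is now < 2, so this is the remainder. Hence a · b ≡ 6·x + 10 in F_11[x]/(f).

Final answer: a · b ≡ 6·x + 10 (mod f(x))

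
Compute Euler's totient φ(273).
φ is multiplicative, with φ(p^e) = p^e − p^(e−1). Factorise 273 = 3 · 7 · 13. Then
  φ(273) = (3 − 1) · (7 − 1) · (13 − 1) = 2 · 6 · 12 = 144.

Final answer: φ(273) = 144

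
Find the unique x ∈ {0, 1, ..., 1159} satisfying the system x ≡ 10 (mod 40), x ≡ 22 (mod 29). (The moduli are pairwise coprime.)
x ≡ 370 (mod 1160); the representative in [0, 1160) is 370

The moduli 40, 29 are pairwise coprime, so by the CRT there is a unique solution mod 40·29 = 1160.
Solve by successive substitution. Start with x ≡ 10 (mod 40).
  Combine with x ≡ 22 (mod 29): write x = 10 + 40·t and require 10 + 40·t ≡ 22 (mod 29), i.e. 40·t ≡ 22 − 10 ≡ 12 (mod 29). Since 40^(−1) ≡ 8 (mod 29) (40 ≡ 11 (mod 29)), t ≡ 8·12 ≡ 9 (mod 29). So x ≡ 10 + 40·9 = 370 (mod 1160).
Unique solution in [0, 1160): x = 370.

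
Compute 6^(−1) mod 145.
6^(−1) ≡ 121 (mod 145)

Apply the extended Euclidean algorithm to (145, 6), tracking rows (r, s, t) with s·145 + t·6 = r. Each division r_prev = q·r_cur + r_new produces the new row as (previous row) − q·(current row):
  row A: (145, 1, 0)   [1·145 + 0·6 = 145]
  row B: (6, 0, 1)   [0·145 + 1·6 = 6]
  145 = 24·6 + 1   → row C = row A − 24·row B = (1, 1, −24)   [check: 1·145 − 24·6 = 1]
  6 = 6·1 + 0   → remainder 0, stop. gcd = 1 (last nonzero row C).
The gcd is 1, so 6 is invertible mod 145. The last nonzero row gives 1·145 − 24·6 = 1, so t = −24. So 6^(−1) ≡ −24 ≡ 121 (mod 145). Verify: 6 · 121 = 726 ≡ 1 (mod 145). ✓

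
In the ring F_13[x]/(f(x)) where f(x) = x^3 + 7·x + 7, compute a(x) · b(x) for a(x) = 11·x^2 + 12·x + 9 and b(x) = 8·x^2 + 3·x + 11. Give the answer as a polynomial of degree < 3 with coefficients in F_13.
Multiply as integer polynomials: a · b = 88·x^4 + 129·x^3 + 229·x^2 + 159·x + 99. Reducing coefficients mod 13: a · b ≡ 10·x^4 + 12·x^3 + 8·x^2 + 3·x + 8. Now divide by f(x) = x^3 + 7·x + 7 in F_13[x], eliminating the leading term at each step:
  leading term 10·x^4: subtract (10·x)·f(x) = 10·x^4 + 5·x^2 + 5·x, leaving 12·x^3 + 3·x^2 + 11·x + 8 (coefficients mod 13)
  leading term 12·x^3: subtract (12)·f(x) = 12·x^3 + 6·x + 6, leaving 3·x^2 + 5·x + 2 (coefficients mod 13)
The degree is now < 3, so this is the remainder. Hence a · b ≡ 3·x^2 + 5·x + 2 in F_13[x]/(f).

Final answer: a · b ≡ 3·x^2 + 5·x + 2 (mod f(x))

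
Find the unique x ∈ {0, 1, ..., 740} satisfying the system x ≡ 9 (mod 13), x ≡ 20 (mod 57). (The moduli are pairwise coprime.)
The moduli 13, 57 are pairwise coprime, so by the CRT there is a unique solution mod 13·57 = 741.
Solve by successive substitution. Start with x ≡ 9 (mod 13).
  Combine with x ≡ 20 (mod 57): write x = 9 + 13·t and require 9 + 13·t ≡ 20 (mod 57), i.e. 13·t ≡ 20 − 9 ≡ 11 (mod 57). Since 13^(−1) ≡ 22 (mod 57), t ≡ 22·11 ≡ 14 (mod 57). So x ≡ 9 + 13·14 = 191 (mod 741).
Unique solution in [0, 741): x = 191.

Final answer: x ≡ 191 (mod 741); the representative in [0, 741) is 191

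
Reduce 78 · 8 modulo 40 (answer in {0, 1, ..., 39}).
Reduce the factors first: 78 ≡ 38 (mod 40), so 78 · 8 ≡ 38 · 8 (mod 40). 38 · 8 = 304. Dividing by 40: 304 = 7·40 + 24. So (78 · 8) mod 40 = 24.

Final answer: 24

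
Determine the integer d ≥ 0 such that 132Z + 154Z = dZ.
(132, 154) = (22); d = 22

In the PID Z, (a, b) is generated by gcd(a, b). Compute gcd(154, 132) with the extended Euclidean algorithm, tracking rows (r, s, t) with s·154 + t·132 = r:
  row A: (154, 1, 0)   [1·154 + 0·132 = 154]
  row B: (132, 0, 1)   [0·154 + 1·132 = 132]
  154 = 1·132 + 22   → row C = row A − 1·row B = (22, 1, −1)   [check: 1·154 − 1·132 = 22]
  132 = 6·22 + 0   → remainder 0, stop. gcd = 22 (last nonzero row C).
So gcd(132, 154) = 22, with Bézout identity 1·154 − 1·132 = 22. Containment (⊇): the Bézout identity exhibits 22 as an element of (132, 154), giving (22) ⊆ (132, 154). Containment (⊆): since 22 | 132 and 22 | 154 (132 = 22·6, 154 = 22·7), every Z-linear combination of 132 and 154 is divisible by 22, so (132, 154) ⊆ (22). Therefore (132, 154) = (22), d = 22.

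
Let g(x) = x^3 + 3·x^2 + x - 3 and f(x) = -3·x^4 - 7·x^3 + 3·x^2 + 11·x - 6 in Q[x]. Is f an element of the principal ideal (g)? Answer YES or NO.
In Q[x] the ideal (g) consists of all multiples of g, so f ∈ (g) iff g | f, i.e. iff the remainder of f on division by g is 0. Divide f by g (g is monic, so eliminate the leading term of the running remainder at each step):
  leading term -3·x^4: subtract (-3·x)·g(x) = -3·x^4 - 9·x^3 - 3·x^2 + 9·x, leaving 2·x^3 + 6·x^2 + 2·x - 6
  leading term 2·x^3: subtract (2)·g(x) = 2·x^3 + 6·x^2 + 2·x - 6, leaving 0
The remainder is 0, so f(x) = g(x) · h(x) with h(x) = 2 - 3·x. Hence g | f, i.e. f ∈ (g).

Final answer: YES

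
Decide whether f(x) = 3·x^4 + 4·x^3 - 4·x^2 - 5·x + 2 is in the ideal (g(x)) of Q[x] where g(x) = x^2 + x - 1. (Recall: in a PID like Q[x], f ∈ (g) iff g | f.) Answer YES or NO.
NO

In Q[x] the ideal (g) consists of all multiples of g, so f ∈ (g) iff g | f, i.e. iff the remainder of f on division by g is 0. Divide f by g (g is monic, so eliminate the leading term of the running remainder at each step):
  leading term 3·x^4: subtract (3·x^2)·g(x) = 3·x^4 + 3·x^3 - 3·x^2, leaving x^3 - x^2 - 5·x + 2
  leading term x^3: subtract (x)·g(x) = x^3 + x^2 - x, leaving -2·x^2 - 4·x + 2
  leading term -2·x^2: subtract (-2)·g(x) = -2·x^2 - 2·x + 2, leaving -2·x
The remainder r(x) = -2·x ≠ 0 (and deg r < deg g), so g ∤ f, i.e. f ∉ (g).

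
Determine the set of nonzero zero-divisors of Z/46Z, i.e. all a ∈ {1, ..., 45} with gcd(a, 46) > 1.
nonzero zero-divisors of Z/46Z = {2, 4, 6, 8, 10, 12, 14, 16, 18, 20, 22, 23, 24, 26, 28, 30, 32, 34, 36, 38, 40, 42, 44}

An element a ∈ Z/46Z (with a ≠ 0) is a zero-divisor iff gcd(a, 46) > 1 (because a is a unit precisely when gcd(a, n) = 1, and in Z/nZ every nonzero, non-unit element is a zero-divisor). Scan a = 1, ..., 45 and keep those with gcd(a, 46) > 1:
  gcd(2, 46) = 2, gcd(4, 46) = 2, gcd(6, 46) = 2, gcd(8, 46) = 2, gcd(10, 46) = 2, gcd(12, 46) = 2, gcd(14, 46) = 2, gcd(16, 46) = 2, gcd(18, 46) = 2, gcd(20, 46) = 2, gcd(22, 46) = 2, gcd(23, 46) = 23, gcd(24, 46) = 2, gcd(26, 46) = 2, gcd(28, 46) = 2, gcd(30, 46) = 2, gcd(32, 46) = 2, gcd(34, 46) = 2, gcd(36, 46) = 2, gcd(38, 46) = 2, gcd(40, 46) = 2, gcd(42, 46) = 2, gcd(44, 46) = 2.
All other a ∈ {1, ..., 45} have gcd(a, 46) = 1 and are units. So the nonzero zero-divisors are exactly the 23 values of a appearing in this scan.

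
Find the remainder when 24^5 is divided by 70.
54

Use repeated squaring. Binary(5) = 101. Walk through the bits of the exponent 5 left-to-right: at each bit after the leading one, square the running value, then multiply by 24 if the bit is 1 (always reducing mod 70):
  bit 1 = 1 (leading): start with 24.
  bit 2 = 0: square 24^2 = 576 ≡ 16 (mod 70).
  bit 3 = 1: square 16^2 = 256 ≡ 46; bit is 1, so multiply 46·24 = 1104 ≡ 54 (mod 70).
Final value: 24^5 ≡ 54 (mod 70).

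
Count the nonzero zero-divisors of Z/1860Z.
Z/1860Z has 1379 nonzero zero-divisors

In Z/1860Z each nonzero element is either a unit (gcd with 1860 is 1) or a zero-divisor (gcd > 1). The number of units is φ(1860): factorise 1860 = 2^2 · 3 · 5 · 31, so φ(1860) = (2^2 − 2^1) · (3 − 1) · (5 − 1) · (31 − 1) = 2 · 2 · 4 · 30 = 480. The nonzero elements number 1860 − 1 = 1859. Hence the nonzero zero-divisors number 1859 − 480 = 1379.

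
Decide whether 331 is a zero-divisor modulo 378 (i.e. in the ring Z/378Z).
NO

gcd(331, 378) = 1, so 331 is a unit in Z/378Z (it has a multiplicative inverse). A unit cannot be a zero-divisor: if 331·b ≡ 0 then multiplying both sides by 331^(−1) gives b ≡ 0. So 331 is not a zero-divisor.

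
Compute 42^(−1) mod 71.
Apply the extended Euclidean algorithm to (71, 42), tracking rows (r, s, t) with s·71 + t·42 = r. Each division r_prev = q·r_cur + r_new produces the new row as (previous row) − q·(current row):
  row A: (71, 1, 0)   [1·71 + 0·42 = 71]
  row B: (42, 0, 1)   [0·71 + 1·42 = 42]
  71 = 1·42 + 29   → row C = row A − 1·row B = (29, 1, −1)   [check: 1·71 − 1·42 = 29]
  42 = 1·29 + 13   → row D = row B − 1·row C = (13, −1, 2)   [check: −1·71 + 2·42 = 13]
  29 = 2·13 + 3   → row E = row C − 2·row D = (3, 3, −5)   [check: 3·71 − 5·42 = 3]
  13 = 4·3 + 1   → row F = row D − 4·row E = (1, −13, 22)   [check: −13·71 + 22·42 = 1]
  3 = 3·1 + 0   → remainder 0, stop. gcd = 1 (last nonzero row F).
The gcd is 1, so 42 is invertible mod 71. The last nonzero row gives −13·71 + 22·42 = 1, so t = 22. So 42^(−1) ≡ 22 (mod 71). Verify: 42 · 22 = 924 ≡ 1 (mod 71). ✓

Final answer: 42^(−1) ≡ 22 (mod 71)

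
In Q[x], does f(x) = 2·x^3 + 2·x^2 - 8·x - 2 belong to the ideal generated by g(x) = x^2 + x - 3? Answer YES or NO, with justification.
NO

In Q[x] the ideal (g) consists of all multiples of g, so f ∈ (g) iff g | f, i.e. iff the remainder of f on division by g is 0. Divide f by g (g is monic, so eliminate the leading term of the running remainder at each step):
  leading term 2·x^3: subtract (2·x)·g(x) = 2·x^3 + 2·x^2 - 6·x, leaving -2·x - 2
The remainder r(x) = -2·x - 2 ≠ 0 (and deg r < deg g), so g ∤ f, i.e. f ∉ (g).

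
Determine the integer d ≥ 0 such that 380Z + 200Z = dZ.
In the PID Z, (a, b) is generated by gcd(a, b). Compute gcd(380, 200) with the extended Euclidean algorithm, tracking rows (r, s, t) with s·380 + t·200 = r:
  row A: (380, 1, 0)   [1·380 + 0·200 = 380]
  row B: (200, 0, 1)   [0·380 + 1·200 = 200]
  380 = 1·200 + 180   → row C = row A − 1·row B = (180, 1, −1)   [check: 1·380 − 1·200 = 180]
  200 = 1·180 + 20   → row D = row B − 1·row C = (20, −1, 2)   [check: −1·380 + 2·200 = 20]
  180 = 9·20 + 0   → remainder 0, stop. gcd = 20 (last nonzero row D).
So gcd(380, 200) = 20, with Bézout identity −1·380 + 2·200 = 20. Containment (⊇): the Bézout identity exhibits 20 as an element of (380, 200), giving (20) ⊆ (380, 200). Containment (⊆): since 20 | 380 and 20 | 200 (380 = 20·19, 200 = 20·10), every Z-linear combination of 380 and 200 is divisible by 20, so (380, 200) ⊆ (20). Therefore (380, 200) = (20), d = 20.

Final answer: (380, 200) = (20); d = 20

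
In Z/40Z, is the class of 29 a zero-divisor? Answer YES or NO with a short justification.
gcd(29, 40) = 1, so 29 is a unit in Z/40Z (it has a multiplicative inverse). A unit cannot be a zero-divisor: if 29·b ≡ 0 then multiplying both sides by 29^(−1) gives b ≡ 0. So 29 is not a zero-divisor.

Final answer: NO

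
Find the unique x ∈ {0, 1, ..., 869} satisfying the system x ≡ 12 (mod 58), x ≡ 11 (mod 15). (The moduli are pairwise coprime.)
x ≡ 476 (mod 870); the representative in [0, 870) is 476

The moduli 58, 15 are pairwise coprime, so by the CRT there is a unique solution mod 58·15 = 870.
Solve by successive substitution. Start with x ≡ 12 (mod 58).
  Combine with x ≡ 11 (mod 15): write x = 12 + 58·t and require 12 + 58·t ≡ 11 (mod 15), i.e. 58·t ≡ 11 − 12 ≡ 14 (mod 15). Since 58^(−1) ≡ 7 (mod 15) (58 ≡ 13 (mod 15)), t ≡ 7·14 ≡ 8 (mod 15). So x ≡ 12 + 58·8 = 476 (mod 870).
Unique solution in [0, 870): x = 476.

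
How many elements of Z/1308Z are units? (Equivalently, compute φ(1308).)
An element a ∈ Z/1308Z is a unit iff gcd(a, 1308) = 1, so the number of units is φ(1308). φ is multiplicative, with φ(p^e) = p^e − p^(e−1). Factorise 1308 = 2^2 · 3 · 109. Then
  φ(1308) = (2^2 − 2^1) · (3 − 1) · (109 − 1) = 2 · 2 · 108 = 432.

Final answer: Z/1308Z has φ(1308) = 432 units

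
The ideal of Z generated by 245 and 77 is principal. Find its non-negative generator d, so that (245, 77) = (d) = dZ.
In the PID Z, (a, b) is generated by gcd(a, b). Compute gcd(245, 77) with the extended Euclidean algorithm, tracking rows (r, s, t) with s·245 + t·77 = r:
  row A: (245, 1, 0)   [1·245 + 0·77 = 245]
  row B: (77, 0, 1)   [0·245 + 1·77 = 77]
  245 = 3·77 + 14   → row C = row A − 3·row B = (14, 1, −3)   [check: 1·245 − 3·77 = 14]
  77 = 5·14 + 7   → row D = row B − 5·row C = (7, −5, 16)   [check: −5·245 + 16·77 = 7]
  14 = 2·7 + 0   → remainder 0, stop. gcd = 7 (last nonzero row D).
So gcd(245, 77) = 7, with Bézout identity −5·245 + 16·77 = 7. Containment (⊇): the Bézout identity exhibits 7 as an element of (245, 77), giving (7) ⊆ (245, 77). Containment (⊆): since 7 | 245 and 7 | 77 (245 = 7·35, 77 = 7·11), every Z-linear combination of 245 and 77 is divisible by 7, so (245, 77) ⊆ (7). Therefore (245, 77) = (7), d = 7.

Final answer: (245, 77) = (7); d = 7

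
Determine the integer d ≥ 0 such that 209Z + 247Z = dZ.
(209, 247) = (19); d = 19

In the PID Z, (a, b) is generated by gcd(a, b). Compute gcd(247, 209) with the extended Euclidean algorithm, tracking rows (r, s, t) with s·247 + t·209 = r:
  row A: (247, 1, 0)   [1·247 + 0·209 = 247]
  row B: (209, 0, 1)   [0·247 + 1·209 = 209]
  247 = 1·209 + 38   → row C = row A − 1·row B = (38, 1, −1)   [check: 1·247 − 1·209 = 38]
  209 = 5·38 + 19   → row D = row B − 5·row C = (19, −5, 6)   [check: −5·247 + 6·209 = 19]
  38 = 2·19 + 0   → remainder 0, stop. gcd = 19 (last nonzero row D).
So gcd(209, 247) = 19, with Bézout identity −5·247 + 6·209 = 19. Containment (⊇): the Bézout identity exhibits 19 as an element of (209, 247), giving (19) ⊆ (209, 247). Containment (⊆): since 19 | 209 and 19 | 247 (209 = 19·11, 247 = 19·13), every Z-linear combination of 209 and 247 is divisible by 19, so (209, 247) ⊆ (19). Therefore (209, 247) = (19), d = 19.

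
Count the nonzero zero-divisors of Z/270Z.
In Z/270Z each nonzero element is either a unit (gcd with 270 is 1) or a zero-divisor (gcd > 1). The number of units is φ(270): factorise 270 = 2 · 3^3 · 5, so φ(270) = (2 − 1) · (3^3 − 3^2) · (5 − 1) = 1 · 18 · 4 = 72. The nonzero elements number 270 − 1 = 269. Hence the nonzero zero-divisors number 269 − 72 = 197.

Final answer: Z/270Z has 197 nonzero zero-divisors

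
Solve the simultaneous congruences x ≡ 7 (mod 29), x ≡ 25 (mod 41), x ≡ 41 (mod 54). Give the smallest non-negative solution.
x ≡ 27905 (mod 64206); the representative in [0, 64206) is 27905

The moduli 29, 41, 54 are pairwise coprime, so by the CRT there is a unique solution mod 29·41·54 = 64206.
Solve by successive substitution. Start with x ≡ 7 (mod 29).
  Combine with x ≡ 25 (mod 41): write x = 7 + 29·t and require 7 + 29·t ≡ 25 (mod 41), i.e. 29·t ≡ 25 − 7 ≡ 18 (mod 41). Since 29^(−1) ≡ 17 (mod 41), t ≡ 17·18 ≡ 19 (mod 41). So x ≡ 7 + 29·19 = 558 (mod 1189).
  Combine with x ≡ 41 (mod 54): write x = 558 + 1189·t and require 558 + 1189·t ≡ 41 (mod 54), i.e. 1189·t ≡ 41 − 558 ≡ 23 (mod 54). Since 1189^(−1) ≡ 1 (mod 54) (1189 ≡ 1 (mod 54)), t ≡ 1·23 ≡ 23 (mod 54). So x ≡ 558 + 1189·23 = 27905 (mod 64206).
Unique solution in [0, 64206): x = 27905.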